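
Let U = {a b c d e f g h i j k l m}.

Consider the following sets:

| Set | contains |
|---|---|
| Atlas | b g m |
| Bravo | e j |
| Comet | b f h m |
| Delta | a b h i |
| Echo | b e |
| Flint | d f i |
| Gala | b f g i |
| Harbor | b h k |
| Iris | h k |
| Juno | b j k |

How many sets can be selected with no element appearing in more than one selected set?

Atlas, Bravo, Flint, Iris are pairwise disjoint (Atlas={b,g,m}; Bravo={e,j}; Flint={d,f,i}; Iris={h,k}).
Every remaining set overlaps one of these, and no 5 of the listed sets are pairwise disjoint, so 4 is the maximum.

4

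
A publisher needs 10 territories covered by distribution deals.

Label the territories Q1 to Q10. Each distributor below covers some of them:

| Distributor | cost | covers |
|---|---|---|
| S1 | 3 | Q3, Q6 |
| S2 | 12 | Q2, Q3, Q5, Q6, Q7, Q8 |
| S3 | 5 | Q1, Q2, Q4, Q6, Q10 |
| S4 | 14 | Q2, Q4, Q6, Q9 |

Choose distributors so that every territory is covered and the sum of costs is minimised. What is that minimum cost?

31

S2, S3, S4 together cover every territory (S2 ∪ S3 ∪ S4 = {Q1, Q2, Q3, Q4, Q5, Q6, Q7, Q8, Q9, Q10}); total cost 12 + 5 + 14 = 31.
The greedy pick S3, S1, S2, S4 costs 34; no covering selection beats 31.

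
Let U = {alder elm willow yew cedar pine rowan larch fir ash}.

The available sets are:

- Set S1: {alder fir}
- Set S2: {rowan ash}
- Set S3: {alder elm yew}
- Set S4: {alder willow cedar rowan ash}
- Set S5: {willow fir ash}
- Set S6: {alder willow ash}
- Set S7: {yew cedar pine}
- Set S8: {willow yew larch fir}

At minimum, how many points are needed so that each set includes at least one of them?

Take H = {yew, fir, ash}. Each listed set contains at least one of these, so H is a hitting set of size 3.
The sets S1, S2, S7 are pairwise disjoint, so any hitting set needs a separate point for each — at least 3. Hence 3 is optimal.

3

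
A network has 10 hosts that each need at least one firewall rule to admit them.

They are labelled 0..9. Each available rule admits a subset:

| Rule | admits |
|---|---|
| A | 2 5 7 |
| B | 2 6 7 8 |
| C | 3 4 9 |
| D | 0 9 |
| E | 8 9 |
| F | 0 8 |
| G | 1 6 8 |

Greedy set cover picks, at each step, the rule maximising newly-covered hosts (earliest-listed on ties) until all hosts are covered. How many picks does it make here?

5

Greedy: pick B (covers 4 new) → pick C (covers 3 new) → pick A (covers 1 new) → pick D (covers 1 new) → pick G (covers 1 new). Total picks: 5.
(The true minimum cover uses only 4 rules, so greedy is not optimal here.)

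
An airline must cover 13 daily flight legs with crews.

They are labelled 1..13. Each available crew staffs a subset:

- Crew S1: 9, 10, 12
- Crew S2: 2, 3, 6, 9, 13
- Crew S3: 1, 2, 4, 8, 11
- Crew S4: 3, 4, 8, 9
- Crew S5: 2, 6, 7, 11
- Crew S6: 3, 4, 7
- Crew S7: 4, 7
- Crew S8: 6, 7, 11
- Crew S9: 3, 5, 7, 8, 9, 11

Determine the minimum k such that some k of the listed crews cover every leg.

Take {S1, S2, S3, S9}. Their union is {1, 2, 3, 4, 5, 6, 7, 8, 9, 10, 11, 12, 13}, which is all 13 legs.
Only S9 contains 5, so S9 is forced; the remaining 7 legs need at least 3 more crews (each remaining crew adds at most 3) — so at least 4 crews are needed, and 4 is optimal.

4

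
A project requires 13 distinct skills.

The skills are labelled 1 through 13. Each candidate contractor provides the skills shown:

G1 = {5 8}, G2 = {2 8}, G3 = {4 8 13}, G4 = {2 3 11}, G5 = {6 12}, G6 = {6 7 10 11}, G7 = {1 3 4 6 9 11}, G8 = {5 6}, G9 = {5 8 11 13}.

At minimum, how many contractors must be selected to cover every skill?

Take {G2, G5, G6, G7, G9}. Their union is {1, 2, 3, 4, 5, 6, 7, 8, 9, 10, 11, 12, 13}, which is all 13 skills.
No 4 of the 9 contractors cover everything (all 126 combinations miss at least one skill), so 5 is optimal.

5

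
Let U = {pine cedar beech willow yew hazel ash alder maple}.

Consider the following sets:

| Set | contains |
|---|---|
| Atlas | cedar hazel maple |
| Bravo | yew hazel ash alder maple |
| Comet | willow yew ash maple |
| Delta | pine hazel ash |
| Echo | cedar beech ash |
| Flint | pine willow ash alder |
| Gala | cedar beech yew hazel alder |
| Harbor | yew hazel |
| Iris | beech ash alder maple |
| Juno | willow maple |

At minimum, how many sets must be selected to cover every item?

Flint and Gala and Iris together: Flint ∪ Gala ∪ Iris = {pine, cedar, beech, willow, yew, hazel, ash, alder, maple} — every item is covered.
No 2 of the 10 sets cover everything (all 45 combinations miss at least one item), so 3 is optimal.

3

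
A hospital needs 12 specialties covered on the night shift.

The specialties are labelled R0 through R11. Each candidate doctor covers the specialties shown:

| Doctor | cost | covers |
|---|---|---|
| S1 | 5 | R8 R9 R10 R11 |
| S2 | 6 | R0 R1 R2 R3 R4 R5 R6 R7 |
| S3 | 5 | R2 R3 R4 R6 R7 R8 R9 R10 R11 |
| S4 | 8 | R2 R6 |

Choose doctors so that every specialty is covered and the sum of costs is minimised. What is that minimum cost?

11

S1, S2 together cover every specialty (S1 ∪ S2 = {R0, R1, R2, R3, R4, R5, R6, R7, R8, R9, R10, R11}); total cost 5 + 6 = 11.
No covering selection has total cost below 11.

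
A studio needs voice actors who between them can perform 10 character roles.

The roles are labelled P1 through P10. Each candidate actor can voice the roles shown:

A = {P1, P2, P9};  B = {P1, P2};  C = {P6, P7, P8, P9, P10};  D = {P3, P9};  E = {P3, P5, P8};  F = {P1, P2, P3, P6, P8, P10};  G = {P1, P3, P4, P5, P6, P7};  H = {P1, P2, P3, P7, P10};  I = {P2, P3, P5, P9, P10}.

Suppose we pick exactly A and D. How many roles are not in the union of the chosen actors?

Union of A, D = {P1, P2, P3, P9}.
Not covered: P4, P5, P6, P7, P8, P10 — 6 roles.

6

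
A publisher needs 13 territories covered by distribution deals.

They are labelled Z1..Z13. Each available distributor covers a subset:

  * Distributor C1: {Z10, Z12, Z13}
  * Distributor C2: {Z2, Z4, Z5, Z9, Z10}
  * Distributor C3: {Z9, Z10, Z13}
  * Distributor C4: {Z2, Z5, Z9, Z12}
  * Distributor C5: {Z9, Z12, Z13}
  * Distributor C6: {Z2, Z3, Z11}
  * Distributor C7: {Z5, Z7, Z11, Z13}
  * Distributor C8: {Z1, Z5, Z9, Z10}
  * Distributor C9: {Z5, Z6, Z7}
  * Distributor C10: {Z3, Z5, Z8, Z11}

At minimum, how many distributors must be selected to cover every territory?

Take {C1, C2, C8, C9, C10}. Their union is {Z1, Z2, Z3, Z4, Z5, Z6, Z7, Z8, Z9, Z10, Z11, Z12, Z13}, which is all 13 territories.
No 4 of the 10 distributors cover everything (all 210 combinations miss at least one territory), so 5 is optimal.

5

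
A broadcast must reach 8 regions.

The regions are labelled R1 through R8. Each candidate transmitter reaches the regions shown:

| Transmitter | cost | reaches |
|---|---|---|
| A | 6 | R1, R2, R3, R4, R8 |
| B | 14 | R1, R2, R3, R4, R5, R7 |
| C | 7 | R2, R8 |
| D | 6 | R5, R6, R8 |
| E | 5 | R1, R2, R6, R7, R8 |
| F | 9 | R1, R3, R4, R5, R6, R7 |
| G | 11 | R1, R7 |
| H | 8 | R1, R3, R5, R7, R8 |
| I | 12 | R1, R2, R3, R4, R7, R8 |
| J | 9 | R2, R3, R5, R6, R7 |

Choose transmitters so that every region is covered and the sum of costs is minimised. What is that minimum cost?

E, F together cover every region (E ∪ F = {R1, R2, R3, R4, R5, R6, R7, R8}); total cost 5 + 9 = 14.
The greedy pick E, A, D costs 17; no covering selection beats 14.

14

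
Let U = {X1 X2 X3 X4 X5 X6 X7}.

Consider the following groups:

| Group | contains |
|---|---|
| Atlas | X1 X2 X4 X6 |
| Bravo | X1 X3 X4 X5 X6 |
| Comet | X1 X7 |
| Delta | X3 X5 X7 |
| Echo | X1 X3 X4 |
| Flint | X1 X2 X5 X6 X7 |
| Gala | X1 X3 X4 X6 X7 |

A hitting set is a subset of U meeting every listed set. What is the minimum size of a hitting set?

2

The 2 items {X1, X5} hit every group.
The groups Atlas, Delta are pairwise disjoint, so any hitting set needs a separate item for each — at least 2. Hence 2 is optimal.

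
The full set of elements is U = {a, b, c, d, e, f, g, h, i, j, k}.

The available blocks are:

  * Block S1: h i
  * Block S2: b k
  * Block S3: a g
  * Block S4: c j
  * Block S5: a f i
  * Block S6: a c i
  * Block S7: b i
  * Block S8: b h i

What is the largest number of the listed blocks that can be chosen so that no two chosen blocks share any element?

4

S1, S2, S3, S4 are pairwise disjoint (S1={h,i}; S2={b,k}; S3={a,g}; S4={c,j}).
Every remaining block overlaps one of these, and no 5 of the listed blocks are pairwise disjoint, so 4 is the maximum.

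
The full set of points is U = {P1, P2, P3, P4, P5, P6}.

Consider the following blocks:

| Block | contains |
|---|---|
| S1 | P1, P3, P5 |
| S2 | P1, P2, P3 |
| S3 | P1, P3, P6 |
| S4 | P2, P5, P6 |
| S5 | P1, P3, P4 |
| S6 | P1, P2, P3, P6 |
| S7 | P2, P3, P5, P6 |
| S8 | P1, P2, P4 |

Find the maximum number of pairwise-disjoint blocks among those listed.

2

S4, S5 are pairwise disjoint (S4={P2,P5,P6}; S5={P1,P3,P4}).
Every remaining block overlaps one of these, and no 3 of the listed blocks are pairwise disjoint, so 2 is the maximum.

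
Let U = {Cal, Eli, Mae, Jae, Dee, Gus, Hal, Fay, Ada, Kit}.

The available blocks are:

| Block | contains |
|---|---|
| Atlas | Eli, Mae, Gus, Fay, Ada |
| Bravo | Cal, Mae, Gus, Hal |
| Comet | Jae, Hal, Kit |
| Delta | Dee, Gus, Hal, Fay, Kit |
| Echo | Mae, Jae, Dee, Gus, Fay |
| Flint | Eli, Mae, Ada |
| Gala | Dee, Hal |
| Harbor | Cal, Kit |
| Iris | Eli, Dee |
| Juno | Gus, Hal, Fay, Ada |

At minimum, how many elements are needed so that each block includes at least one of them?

4

Take H = {Cal, Eli, Gus, Hal}. Each listed block contains at least one of these, so H is a hitting set of size 4.
No choice of 3 elements meets every block, so 4 is the minimum.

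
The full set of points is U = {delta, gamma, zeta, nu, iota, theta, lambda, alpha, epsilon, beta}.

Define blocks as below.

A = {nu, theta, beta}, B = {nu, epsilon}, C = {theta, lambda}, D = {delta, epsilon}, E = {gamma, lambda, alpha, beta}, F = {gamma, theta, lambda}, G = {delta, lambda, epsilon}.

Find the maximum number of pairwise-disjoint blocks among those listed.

D, F are pairwise disjoint (D={delta,epsilon}; F={gamma,theta,lambda}).
Every remaining block overlaps one of these, and no 3 of the listed blocks are pairwise disjoint, so 2 is the maximum.

2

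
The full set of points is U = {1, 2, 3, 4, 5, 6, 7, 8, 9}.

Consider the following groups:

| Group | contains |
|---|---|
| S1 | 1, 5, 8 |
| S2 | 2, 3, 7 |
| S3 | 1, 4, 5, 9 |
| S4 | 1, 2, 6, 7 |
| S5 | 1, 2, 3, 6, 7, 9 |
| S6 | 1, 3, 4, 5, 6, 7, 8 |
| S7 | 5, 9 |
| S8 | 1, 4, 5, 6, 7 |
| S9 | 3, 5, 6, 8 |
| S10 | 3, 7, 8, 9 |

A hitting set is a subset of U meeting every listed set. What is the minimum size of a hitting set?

The 2 points {5, 7} hit every group.
The groups S2, S7 are pairwise disjoint, so any hitting set needs a separate point for each — at least 2. Hence 2 is optimal.

2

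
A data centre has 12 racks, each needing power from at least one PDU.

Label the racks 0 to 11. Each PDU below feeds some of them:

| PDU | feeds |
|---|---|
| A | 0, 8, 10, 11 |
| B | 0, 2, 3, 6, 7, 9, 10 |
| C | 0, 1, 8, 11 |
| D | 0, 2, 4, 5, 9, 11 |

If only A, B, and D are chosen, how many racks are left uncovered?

Union of A, B, D = {0, 2, 3, 4, 5, 6, 7, 8, 9, 10, 11}.
Not covered: 1 — 1 rack.

1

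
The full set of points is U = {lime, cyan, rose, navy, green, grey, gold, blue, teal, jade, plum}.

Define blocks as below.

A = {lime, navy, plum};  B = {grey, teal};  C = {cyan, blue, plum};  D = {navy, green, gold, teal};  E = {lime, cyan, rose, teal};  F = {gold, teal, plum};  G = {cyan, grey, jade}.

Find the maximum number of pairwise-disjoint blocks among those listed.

2

D, G are pairwise disjoint (D={navy,green,gold,teal}; G={cyan,grey,jade}).
Every remaining block overlaps one of these, and no 3 of the listed blocks are pairwise disjoint, so 2 is the maximum.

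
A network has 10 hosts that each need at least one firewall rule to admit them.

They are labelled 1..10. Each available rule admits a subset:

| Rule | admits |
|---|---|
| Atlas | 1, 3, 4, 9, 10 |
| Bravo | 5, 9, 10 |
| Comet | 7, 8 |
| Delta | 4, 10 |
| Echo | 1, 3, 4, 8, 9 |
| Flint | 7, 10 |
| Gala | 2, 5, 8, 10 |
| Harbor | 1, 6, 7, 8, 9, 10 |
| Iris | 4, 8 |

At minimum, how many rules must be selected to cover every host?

Take {Echo, Gala, Harbor}. Their union is {1, 2, 3, 4, 5, 6, 7, 8, 9, 10}, which is all 10 hosts.
Only Gala contains 2, so Gala is forced; the remaining 6 hosts need at least 2 more rules (each remaining rule adds at most 4) — so at least 3 rules are needed, and 3 is optimal.

3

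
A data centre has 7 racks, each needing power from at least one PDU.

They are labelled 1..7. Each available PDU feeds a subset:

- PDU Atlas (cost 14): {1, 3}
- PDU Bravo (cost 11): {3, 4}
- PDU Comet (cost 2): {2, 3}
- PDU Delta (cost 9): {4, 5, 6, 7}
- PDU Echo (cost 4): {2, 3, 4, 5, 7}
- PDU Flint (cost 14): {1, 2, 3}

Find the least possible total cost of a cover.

Delta, Flint together cover every rack (Delta ∪ Flint = {1, 2, 3, 4, 5, 6, 7}); total cost 9 + 14 = 23.
The greedy pick Echo, Delta, Atlas costs 27; no covering selection beats 23.

23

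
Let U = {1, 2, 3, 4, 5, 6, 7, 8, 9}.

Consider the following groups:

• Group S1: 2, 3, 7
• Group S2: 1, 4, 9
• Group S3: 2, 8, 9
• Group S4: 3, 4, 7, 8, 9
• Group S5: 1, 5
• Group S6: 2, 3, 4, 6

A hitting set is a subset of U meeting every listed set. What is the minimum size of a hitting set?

Take H = {1, 2, 9}. Each listed group contains at least one of these, so H is a hitting set of size 3.
No choice of 2 points meets every group, so 3 is the minimum.

3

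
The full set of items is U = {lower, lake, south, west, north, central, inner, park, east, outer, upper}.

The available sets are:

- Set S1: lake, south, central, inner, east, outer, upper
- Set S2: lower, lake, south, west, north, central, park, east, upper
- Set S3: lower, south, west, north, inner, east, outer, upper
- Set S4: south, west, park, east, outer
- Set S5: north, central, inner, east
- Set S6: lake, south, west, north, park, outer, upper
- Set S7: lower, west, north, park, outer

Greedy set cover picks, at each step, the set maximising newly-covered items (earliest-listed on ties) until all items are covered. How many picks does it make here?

Greedy: pick S2 (covers 9 new) → pick S1 (covers 2 new). Total picks: 2.

2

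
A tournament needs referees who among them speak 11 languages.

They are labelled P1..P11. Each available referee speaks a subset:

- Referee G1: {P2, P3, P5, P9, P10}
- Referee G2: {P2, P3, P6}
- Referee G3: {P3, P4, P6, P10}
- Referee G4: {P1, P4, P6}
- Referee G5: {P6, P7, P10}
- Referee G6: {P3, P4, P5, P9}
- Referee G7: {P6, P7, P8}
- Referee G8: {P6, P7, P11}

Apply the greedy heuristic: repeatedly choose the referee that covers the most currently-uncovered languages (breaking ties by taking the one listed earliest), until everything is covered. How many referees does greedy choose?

4

Greedy: pick G1 (covers 5 new) → pick G4 (covers 3 new) → pick G7 (covers 2 new) → pick G8 (covers 1 new). Total picks: 4.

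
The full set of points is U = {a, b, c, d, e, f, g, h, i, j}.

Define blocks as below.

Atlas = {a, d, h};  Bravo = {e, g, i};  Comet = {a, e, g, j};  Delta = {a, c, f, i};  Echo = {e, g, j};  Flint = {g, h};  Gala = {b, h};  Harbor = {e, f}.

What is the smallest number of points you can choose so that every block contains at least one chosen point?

T = {c, e, h} meets every block (each contains at least one member of T), and |T| = 3.
The blocks Delta, Echo, Gala are pairwise disjoint, so any hitting set needs a separate point for each — at least 3. Hence 3 is optimal.

3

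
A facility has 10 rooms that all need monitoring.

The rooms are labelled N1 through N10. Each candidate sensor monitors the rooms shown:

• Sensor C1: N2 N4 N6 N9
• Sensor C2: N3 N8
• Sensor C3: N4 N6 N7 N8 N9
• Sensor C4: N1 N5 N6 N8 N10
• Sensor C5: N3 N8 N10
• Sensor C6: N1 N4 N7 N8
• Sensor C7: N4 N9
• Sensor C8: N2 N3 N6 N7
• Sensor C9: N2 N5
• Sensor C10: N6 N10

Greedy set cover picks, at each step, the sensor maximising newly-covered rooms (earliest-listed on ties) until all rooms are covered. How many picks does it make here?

Greedy: pick C3 (covers 5 new) → pick C4 (covers 3 new) → pick C8 (covers 2 new). Total picks: 3.

3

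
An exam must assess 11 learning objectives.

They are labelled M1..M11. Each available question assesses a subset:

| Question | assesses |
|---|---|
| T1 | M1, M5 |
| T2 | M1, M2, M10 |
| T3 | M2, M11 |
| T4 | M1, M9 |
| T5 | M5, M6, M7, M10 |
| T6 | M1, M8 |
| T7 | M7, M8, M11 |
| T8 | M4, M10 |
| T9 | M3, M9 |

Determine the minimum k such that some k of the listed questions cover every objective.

5

Take {T3, T5, T6, T8, T9}. Their union is {M1, M2, M3, M4, M5, M6, M7, M8, M9, M10, M11}, which is all 11 objectives.
Only T5 contains M6, so T5 is forced; the remaining 7 objectives need at least 4 more questions (each remaining question adds at most 2) — so at least 5 questions are needed, and 5 is optimal.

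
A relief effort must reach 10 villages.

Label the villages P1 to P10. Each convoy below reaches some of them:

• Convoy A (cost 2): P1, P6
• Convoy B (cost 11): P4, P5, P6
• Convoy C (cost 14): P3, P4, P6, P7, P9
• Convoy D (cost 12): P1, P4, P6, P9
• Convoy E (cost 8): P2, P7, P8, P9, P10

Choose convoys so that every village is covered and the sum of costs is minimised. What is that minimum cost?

35

A, B, C, E together cover every village (A ∪ B ∪ C ∪ E = {P1, P2, P3, P4, P5, P6, P7, P8, P9, P10}); total cost 2 + 11 + 14 + 8 = 35.
No covering selection has total cost below 35.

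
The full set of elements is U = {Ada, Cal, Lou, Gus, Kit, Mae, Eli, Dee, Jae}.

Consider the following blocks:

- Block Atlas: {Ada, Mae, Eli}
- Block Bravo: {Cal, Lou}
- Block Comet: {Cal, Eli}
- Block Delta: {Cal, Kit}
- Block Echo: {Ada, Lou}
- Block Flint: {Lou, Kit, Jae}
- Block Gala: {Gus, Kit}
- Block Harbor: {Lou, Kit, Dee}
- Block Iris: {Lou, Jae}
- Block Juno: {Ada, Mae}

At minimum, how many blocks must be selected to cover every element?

Atlas, Bravo, Gala, Harbor, and Iris cover everything between them: the union {Ada, Cal, Lou, Gus, Kit, Mae, Eli, Dee, Jae} is all of U.
No 4 of the 10 blocks cover everything (all 210 combinations miss at least one element), so 5 is optimal.

5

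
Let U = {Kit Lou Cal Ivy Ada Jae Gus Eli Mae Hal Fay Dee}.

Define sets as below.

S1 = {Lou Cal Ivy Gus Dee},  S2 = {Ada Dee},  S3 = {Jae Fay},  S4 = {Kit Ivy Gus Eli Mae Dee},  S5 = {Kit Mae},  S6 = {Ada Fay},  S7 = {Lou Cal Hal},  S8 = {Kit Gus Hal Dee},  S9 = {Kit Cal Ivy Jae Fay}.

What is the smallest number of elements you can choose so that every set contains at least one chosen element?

The 4 elements {Mae, Hal, Fay, Dee} hit every set.
The sets S2, S3, S5, S7 are pairwise disjoint, so any hitting set needs a separate element for each — at least 4. Hence 4 is optimal.

4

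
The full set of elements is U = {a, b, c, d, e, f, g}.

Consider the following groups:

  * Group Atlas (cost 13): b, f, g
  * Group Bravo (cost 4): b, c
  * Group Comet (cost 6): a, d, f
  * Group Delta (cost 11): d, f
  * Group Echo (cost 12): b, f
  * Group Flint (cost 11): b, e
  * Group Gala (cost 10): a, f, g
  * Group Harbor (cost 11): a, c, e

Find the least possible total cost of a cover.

Atlas, Comet, Harbor together cover every element (Atlas ∪ Comet ∪ Harbor = {a, b, c, d, e, f, g}); total cost 13 + 6 + 11 = 30.
The greedy pick Bravo, Comet, Gala, Flint costs 31; no covering selection beats 30.

30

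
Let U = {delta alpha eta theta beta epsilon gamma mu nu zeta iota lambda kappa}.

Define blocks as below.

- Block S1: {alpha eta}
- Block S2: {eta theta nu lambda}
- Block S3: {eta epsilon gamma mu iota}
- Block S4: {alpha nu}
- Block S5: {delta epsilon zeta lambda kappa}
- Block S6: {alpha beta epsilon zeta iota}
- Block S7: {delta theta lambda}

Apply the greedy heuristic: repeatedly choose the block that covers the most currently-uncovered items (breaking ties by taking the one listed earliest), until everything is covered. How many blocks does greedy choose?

Greedy: pick S3 (covers 5 new) → pick S5 (covers 4 new) → pick S2 (covers 2 new) → pick S6 (covers 2 new). Total picks: 4.

4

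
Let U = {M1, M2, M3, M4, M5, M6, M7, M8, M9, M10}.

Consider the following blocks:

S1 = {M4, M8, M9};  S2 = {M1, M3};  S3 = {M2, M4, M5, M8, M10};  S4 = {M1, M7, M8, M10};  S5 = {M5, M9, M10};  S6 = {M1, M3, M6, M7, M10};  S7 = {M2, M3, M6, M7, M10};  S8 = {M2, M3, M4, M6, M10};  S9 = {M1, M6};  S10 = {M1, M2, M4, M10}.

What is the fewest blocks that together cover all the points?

3

S3, S5, and S6 cover everything between them: the union {M1, M2, M3, M4, M5, M6, M7, M8, M9, M10} is all of U.
No 2 of the 10 blocks cover everything (all 45 combinations miss at least one point), so 3 is optimal.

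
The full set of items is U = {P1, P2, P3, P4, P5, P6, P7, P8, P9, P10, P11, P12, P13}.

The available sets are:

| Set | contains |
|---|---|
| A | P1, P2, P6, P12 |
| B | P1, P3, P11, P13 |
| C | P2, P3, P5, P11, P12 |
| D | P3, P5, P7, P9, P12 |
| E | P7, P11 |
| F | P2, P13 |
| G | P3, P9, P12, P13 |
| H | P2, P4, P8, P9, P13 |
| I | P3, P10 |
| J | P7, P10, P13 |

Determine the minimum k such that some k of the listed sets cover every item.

A, C, H, and J cover everything between them: the union {P1, P2, P3, P4, P5, P6, P7, P8, P9, P10, P11, P12, P13} is all of U.
Only A contains P6, so A is forced; the remaining 9 items need at least 3 more sets (each remaining set adds at most 4) — so at least 4 sets are needed, and 4 is optimal.

4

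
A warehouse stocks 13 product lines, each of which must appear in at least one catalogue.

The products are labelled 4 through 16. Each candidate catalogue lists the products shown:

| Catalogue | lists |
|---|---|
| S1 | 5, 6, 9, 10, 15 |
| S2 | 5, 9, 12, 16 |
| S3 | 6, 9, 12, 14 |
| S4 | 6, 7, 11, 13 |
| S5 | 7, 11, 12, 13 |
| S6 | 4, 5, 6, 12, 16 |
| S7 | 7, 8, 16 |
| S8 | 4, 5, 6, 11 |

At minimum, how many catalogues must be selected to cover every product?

Take {S1, S3, S5, S7, S8}. Their union is {4, 5, 6, 7, 8, 9, 10, 11, 12, 13, 14, 15, 16}, which is all 13 products.
No 4 of the 8 catalogues cover everything (all 70 combinations miss at least one product), so 5 is optimal.

5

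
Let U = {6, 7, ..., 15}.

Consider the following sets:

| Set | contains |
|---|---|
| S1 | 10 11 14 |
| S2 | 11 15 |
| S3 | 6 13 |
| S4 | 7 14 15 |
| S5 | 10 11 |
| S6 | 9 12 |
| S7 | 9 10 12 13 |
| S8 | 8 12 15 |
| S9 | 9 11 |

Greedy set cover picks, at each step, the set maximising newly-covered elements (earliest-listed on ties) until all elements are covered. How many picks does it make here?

Greedy: pick S7 (covers 4 new) → pick S4 (covers 3 new) → pick S1 (covers 1 new) → pick S3 (covers 1 new) → pick S8 (covers 1 new). Total picks: 5.

5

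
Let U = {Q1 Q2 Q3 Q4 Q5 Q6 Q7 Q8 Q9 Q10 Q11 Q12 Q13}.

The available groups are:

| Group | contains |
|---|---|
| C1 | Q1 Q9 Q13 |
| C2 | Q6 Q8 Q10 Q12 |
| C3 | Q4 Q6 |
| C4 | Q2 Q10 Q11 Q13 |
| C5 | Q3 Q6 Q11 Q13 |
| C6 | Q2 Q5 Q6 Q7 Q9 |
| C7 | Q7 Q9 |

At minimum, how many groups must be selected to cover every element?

5

C1, C2, C3, C5, and C6 cover everything between them: the union {Q1, Q2, Q3, Q4, Q5, Q6, Q7, Q8, Q9, Q10, Q11, Q12, Q13} is all of U.
No 4 of the 7 groups cover everything (all 35 combinations miss at least one element), so 5 is optimal.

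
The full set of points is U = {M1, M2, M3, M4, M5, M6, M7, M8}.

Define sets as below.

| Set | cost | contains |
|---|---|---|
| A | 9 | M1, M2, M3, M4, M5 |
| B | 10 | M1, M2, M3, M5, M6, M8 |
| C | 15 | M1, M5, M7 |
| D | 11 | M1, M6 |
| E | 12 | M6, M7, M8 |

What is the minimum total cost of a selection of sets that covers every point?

21

A, E together cover every point (A ∪ E = {M1, M2, M3, M4, M5, M6, M7, M8}); total cost 9 + 12 = 21.
The greedy pick B, A, E costs 31; no covering selection beats 21.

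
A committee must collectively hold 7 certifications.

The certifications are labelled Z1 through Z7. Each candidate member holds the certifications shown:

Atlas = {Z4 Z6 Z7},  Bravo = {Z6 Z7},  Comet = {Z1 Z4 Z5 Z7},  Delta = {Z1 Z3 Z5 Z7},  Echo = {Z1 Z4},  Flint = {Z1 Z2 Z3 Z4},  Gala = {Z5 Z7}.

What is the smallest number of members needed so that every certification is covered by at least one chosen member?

3

Bravo and Flint and Gala together: Bravo ∪ Flint ∪ Gala = {Z1, Z2, Z3, Z4, Z5, Z6, Z7} — every certification is covered.
Only Flint contains Z2, so Flint is forced; the remaining 3 certifications need at least 2 more members (each remaining member adds at most 2) — so at least 3 members are needed, and 3 is optimal.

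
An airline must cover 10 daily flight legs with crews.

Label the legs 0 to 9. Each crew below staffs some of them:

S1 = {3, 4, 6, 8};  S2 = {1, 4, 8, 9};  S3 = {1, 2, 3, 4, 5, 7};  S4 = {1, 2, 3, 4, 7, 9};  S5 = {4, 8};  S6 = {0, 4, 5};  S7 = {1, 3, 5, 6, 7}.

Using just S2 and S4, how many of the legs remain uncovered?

Union of S2, S4 = {1, 2, 3, 4, 7, 8, 9}.
Not covered: 0, 5, 6 — 3 legs.

3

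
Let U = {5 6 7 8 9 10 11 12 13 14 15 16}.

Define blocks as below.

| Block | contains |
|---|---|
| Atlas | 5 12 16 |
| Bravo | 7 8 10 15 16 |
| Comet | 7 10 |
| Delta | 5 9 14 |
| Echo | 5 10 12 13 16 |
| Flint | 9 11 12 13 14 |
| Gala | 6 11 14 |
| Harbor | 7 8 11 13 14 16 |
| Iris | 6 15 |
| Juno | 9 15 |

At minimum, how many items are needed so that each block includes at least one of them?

Take H = {5, 7, 11, 15}. Each listed block contains at least one of these, so H is a hitting set of size 4.
The blocks Atlas, Comet, Gala, Juno are pairwise disjoint, so any hitting set needs a separate item for each — at least 4. Hence 4 is optimal.

4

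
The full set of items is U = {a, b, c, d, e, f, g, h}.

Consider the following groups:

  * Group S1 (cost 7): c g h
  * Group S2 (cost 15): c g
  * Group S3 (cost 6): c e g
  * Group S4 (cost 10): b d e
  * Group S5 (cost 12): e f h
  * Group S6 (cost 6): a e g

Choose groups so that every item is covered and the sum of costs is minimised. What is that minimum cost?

34

S3, S4, S5, S6 together cover every item (S3 ∪ S4 ∪ S5 ∪ S6 = {a, b, c, d, e, f, g, h}); total cost 6 + 10 + 12 + 6 = 34.
No covering selection has total cost below 34.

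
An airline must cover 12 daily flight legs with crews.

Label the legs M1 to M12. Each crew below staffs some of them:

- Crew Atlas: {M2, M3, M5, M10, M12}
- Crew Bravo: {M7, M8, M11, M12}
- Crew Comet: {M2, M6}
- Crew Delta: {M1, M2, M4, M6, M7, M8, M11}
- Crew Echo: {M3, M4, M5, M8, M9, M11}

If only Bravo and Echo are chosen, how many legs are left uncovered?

Union of Bravo, Echo = {M3, M4, M5, M7, M8, M9, M11, M12}.
Not covered: M1, M2, M6, M10 — 4 legs.

4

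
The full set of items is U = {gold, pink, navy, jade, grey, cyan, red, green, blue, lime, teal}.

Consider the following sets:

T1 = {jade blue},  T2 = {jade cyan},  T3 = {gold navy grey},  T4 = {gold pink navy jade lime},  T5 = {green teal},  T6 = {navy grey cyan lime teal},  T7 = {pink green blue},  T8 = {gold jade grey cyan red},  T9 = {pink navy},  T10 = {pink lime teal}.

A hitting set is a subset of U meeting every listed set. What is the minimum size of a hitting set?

Take H = {navy, jade, green, lime}. Each listed set contains at least one of these, so H is a hitting set of size 4.
No choice of 3 items meets every set, so 4 is the minimum.

4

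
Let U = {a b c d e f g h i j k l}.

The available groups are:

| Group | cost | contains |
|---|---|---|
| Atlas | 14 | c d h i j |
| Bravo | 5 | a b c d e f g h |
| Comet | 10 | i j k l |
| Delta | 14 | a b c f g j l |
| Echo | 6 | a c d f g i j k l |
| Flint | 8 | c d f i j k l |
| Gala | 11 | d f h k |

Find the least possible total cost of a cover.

Bravo, Echo together cover every item (Bravo ∪ Echo = {a, b, c, d, e, f, g, h, i, j, k, l}); total cost 5 + 6 = 11.
No covering selection has total cost below 11.

11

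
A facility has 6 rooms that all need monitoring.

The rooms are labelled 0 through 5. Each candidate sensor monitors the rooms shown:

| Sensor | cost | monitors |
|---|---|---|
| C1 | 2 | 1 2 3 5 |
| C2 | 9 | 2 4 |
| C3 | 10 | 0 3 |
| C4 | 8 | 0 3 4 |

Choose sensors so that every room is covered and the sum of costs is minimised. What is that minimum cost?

10

C1, C4 together cover every room (C1 ∪ C4 = {0, 1, 2, 3, 4, 5}); total cost 2 + 8 = 10.
No covering selection has total cost below 10.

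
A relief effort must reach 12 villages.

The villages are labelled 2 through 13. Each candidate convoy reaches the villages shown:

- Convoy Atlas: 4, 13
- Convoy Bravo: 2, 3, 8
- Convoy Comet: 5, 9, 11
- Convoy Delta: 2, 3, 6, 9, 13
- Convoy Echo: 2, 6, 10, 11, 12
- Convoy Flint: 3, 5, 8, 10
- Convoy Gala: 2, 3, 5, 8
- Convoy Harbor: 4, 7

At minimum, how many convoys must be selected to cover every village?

4

Delta and Echo and Flint and Harbor together: Delta ∪ Echo ∪ Flint ∪ Harbor = {2, 3, 4, 5, 6, 7, 8, 9, 10, 11, 12, 13} — every village is covered.
Only Echo contains 12, so Echo is forced; the remaining 7 villages need at least 3 more convoys (each remaining convoy adds at most 3) — so at least 4 convoys are needed, and 4 is optimal.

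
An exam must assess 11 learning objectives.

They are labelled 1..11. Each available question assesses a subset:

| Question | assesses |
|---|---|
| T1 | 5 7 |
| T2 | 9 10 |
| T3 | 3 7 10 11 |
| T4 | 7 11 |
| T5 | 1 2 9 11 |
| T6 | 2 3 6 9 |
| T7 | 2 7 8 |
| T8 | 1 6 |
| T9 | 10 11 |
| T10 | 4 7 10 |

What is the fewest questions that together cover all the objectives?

5

Take {T1, T5, T6, T7, T10}. Their union is {1, 2, 3, 4, 5, 6, 7, 8, 9, 10, 11}, which is all 11 objectives.
No 4 of the 10 questions cover everything (all 210 combinations miss at least one objective), so 5 is optimal.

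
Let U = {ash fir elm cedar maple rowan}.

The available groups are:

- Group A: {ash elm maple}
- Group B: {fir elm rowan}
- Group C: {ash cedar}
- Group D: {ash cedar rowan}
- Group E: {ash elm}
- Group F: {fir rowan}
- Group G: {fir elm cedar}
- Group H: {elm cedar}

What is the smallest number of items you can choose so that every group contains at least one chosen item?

3

Take T = {fir, elm, cedar}. Each listed group contains at least one of these, so T is a hitting set of size 3.
No choice of 2 items meets every group, so 3 is the minimum.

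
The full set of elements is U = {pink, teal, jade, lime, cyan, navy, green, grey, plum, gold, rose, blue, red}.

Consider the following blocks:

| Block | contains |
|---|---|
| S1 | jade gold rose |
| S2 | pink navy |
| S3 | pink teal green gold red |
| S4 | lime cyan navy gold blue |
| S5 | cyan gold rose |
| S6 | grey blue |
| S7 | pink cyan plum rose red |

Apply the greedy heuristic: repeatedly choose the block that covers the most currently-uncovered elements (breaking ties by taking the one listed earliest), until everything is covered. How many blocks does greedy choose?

Greedy: pick S3 (covers 5 new) → pick S4 (covers 4 new) → pick S1 (covers 2 new) → pick S6 (covers 1 new) → pick S7 (covers 1 new). Total picks: 5.

5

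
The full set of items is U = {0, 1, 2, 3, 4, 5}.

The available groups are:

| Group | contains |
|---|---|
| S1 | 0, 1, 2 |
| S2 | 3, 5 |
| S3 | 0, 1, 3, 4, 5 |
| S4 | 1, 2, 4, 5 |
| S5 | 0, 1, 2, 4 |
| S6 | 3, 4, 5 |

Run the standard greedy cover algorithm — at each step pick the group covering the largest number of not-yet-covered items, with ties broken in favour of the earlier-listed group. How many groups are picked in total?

Greedy: pick S3 (covers 5 new) → pick S1 (covers 1 new). Total picks: 2.

2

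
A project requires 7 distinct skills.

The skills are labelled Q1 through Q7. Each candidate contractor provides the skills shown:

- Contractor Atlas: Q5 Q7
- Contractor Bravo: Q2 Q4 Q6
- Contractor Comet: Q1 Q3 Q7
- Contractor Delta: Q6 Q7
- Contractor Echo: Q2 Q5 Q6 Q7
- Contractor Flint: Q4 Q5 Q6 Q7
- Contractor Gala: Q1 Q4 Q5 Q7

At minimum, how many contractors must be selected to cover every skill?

Comet and Echo and Flint together: Comet ∪ Echo ∪ Flint = {Q1, Q2, Q3, Q4, Q5, Q6, Q7} — every skill is covered.
Only Comet contains Q3, so Comet is forced; the remaining 4 skills need at least 2 more contractors (each remaining contractor adds at most 3) — so at least 3 contractors are needed, and 3 is optimal.

3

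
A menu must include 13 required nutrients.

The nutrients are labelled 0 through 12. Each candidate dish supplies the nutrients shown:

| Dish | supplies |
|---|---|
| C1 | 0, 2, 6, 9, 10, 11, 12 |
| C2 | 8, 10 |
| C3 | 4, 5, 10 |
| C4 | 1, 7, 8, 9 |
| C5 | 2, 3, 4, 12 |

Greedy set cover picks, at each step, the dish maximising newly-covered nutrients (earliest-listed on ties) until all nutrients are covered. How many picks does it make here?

Greedy: pick C1 (covers 7 new) → pick C4 (covers 3 new) → pick C3 (covers 2 new) → pick C5 (covers 1 new). Total picks: 4.

4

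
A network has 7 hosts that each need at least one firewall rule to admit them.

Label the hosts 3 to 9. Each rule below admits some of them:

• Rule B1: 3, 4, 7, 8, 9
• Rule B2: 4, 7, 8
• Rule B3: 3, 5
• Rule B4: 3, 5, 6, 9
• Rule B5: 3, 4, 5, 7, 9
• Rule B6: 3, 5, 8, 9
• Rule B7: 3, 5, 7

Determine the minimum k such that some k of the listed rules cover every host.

Take {B2, B4}. Their union is {3, 4, 5, 6, 7, 8, 9}, which is all 7 hosts.
No single rule has all 7 hosts (the largest, B1, has 5), so 2 is optimal.

2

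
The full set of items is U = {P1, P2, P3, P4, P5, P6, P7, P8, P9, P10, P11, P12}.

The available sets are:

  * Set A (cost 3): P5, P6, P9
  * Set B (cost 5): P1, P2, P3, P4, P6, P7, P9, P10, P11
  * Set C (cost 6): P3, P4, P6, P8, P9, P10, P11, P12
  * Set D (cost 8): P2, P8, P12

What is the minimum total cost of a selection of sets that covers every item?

14

A, B, C together cover every item (A ∪ B ∪ C = {P1, P2, P3, P4, P5, P6, P7, P8, P9, P10, P11, P12}); total cost 3 + 5 + 6 = 14.
No covering selection has total cost below 14.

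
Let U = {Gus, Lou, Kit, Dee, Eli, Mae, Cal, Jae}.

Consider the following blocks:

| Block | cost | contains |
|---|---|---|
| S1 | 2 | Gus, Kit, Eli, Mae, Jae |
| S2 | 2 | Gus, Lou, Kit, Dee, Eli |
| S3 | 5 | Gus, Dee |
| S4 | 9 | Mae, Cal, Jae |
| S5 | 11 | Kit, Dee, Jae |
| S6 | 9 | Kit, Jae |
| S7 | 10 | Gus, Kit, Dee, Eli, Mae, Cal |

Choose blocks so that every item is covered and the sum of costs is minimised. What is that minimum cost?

11

S2, S4 together cover every item (S2 ∪ S4 = {Gus, Lou, Kit, Dee, Eli, Mae, Cal, Jae}); total cost 2 + 9 = 11.
The greedy pick S1, S2, S4 costs 13; no covering selection beats 11.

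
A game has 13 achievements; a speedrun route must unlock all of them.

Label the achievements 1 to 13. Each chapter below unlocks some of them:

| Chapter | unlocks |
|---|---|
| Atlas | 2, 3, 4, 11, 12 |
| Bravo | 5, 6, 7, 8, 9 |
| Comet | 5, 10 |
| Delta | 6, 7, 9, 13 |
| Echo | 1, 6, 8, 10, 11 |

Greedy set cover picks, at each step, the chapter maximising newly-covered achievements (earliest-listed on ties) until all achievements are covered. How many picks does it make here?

Greedy: pick Atlas (covers 5 new) → pick Bravo (covers 5 new) → pick Echo (covers 2 new) → pick Delta (covers 1 new). Total picks: 4.

4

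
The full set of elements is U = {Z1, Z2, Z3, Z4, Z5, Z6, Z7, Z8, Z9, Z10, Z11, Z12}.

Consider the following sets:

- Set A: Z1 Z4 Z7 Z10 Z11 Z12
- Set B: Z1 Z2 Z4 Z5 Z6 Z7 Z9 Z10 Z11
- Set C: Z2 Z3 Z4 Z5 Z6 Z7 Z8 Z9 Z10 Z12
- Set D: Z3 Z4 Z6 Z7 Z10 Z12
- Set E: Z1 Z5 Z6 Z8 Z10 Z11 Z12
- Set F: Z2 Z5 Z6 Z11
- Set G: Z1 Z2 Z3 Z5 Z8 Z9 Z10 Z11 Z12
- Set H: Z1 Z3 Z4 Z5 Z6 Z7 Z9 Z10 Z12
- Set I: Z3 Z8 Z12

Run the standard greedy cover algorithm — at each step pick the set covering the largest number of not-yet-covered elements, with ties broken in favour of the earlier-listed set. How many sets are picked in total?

Greedy: pick C (covers 10 new) → pick A (covers 2 new). Total picks: 2.

2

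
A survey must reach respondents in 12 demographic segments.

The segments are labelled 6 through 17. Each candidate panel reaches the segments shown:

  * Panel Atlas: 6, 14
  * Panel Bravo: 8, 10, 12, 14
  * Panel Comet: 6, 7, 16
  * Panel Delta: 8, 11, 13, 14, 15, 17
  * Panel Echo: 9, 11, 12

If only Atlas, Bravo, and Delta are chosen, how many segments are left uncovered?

3

Union of Atlas, Bravo, Delta = {6, 8, 10, 11, 12, 13, 14, 15, 17}.
Not covered: 7, 9, 16 — 3 segments.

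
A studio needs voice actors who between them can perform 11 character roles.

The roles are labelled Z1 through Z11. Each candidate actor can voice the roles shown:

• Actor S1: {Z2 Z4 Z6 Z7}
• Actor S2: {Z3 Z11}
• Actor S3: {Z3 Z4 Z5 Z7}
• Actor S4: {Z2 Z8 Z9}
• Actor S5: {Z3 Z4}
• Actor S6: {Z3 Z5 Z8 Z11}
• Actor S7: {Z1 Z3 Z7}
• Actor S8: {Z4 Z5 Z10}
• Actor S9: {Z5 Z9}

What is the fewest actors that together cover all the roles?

5

S1 and S2 and S4 and S7 and S8 together: S1 ∪ S2 ∪ S4 ∪ S7 ∪ S8 = {Z1, Z2, Z3, Z4, Z5, Z6, Z7, Z8, Z9, Z10, Z11} — every role is covered.
No 4 of the 9 actors cover everything (all 126 combinations miss at least one role), so 5 is optimal.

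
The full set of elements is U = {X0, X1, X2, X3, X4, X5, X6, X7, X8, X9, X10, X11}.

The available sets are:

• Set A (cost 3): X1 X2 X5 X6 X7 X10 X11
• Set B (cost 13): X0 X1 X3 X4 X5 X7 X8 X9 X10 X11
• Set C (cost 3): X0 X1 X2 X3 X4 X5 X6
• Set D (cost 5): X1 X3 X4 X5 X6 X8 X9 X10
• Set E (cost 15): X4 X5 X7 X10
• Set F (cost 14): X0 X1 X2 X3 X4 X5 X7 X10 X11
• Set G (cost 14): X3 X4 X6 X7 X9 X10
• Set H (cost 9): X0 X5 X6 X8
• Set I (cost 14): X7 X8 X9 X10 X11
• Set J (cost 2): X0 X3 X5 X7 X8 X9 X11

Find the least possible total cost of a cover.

A, C, J together cover every element (A ∪ C ∪ J = {X0, X1, X2, X3, X4, X5, X6, X7, X8, X9, X10, X11}); total cost 3 + 3 + 2 = 8.
No covering selection has total cost below 8.

8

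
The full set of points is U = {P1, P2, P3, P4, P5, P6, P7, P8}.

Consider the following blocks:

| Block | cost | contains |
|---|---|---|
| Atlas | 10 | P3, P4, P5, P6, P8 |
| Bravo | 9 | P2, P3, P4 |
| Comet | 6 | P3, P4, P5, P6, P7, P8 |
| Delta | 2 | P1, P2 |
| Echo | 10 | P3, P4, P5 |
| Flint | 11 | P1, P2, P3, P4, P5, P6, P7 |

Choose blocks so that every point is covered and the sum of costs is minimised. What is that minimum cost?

8

Comet, Delta together cover every point (Comet ∪ Delta = {P1, P2, P3, P4, P5, P6, P7, P8}); total cost 6 + 2 = 8.
No covering selection has total cost below 8.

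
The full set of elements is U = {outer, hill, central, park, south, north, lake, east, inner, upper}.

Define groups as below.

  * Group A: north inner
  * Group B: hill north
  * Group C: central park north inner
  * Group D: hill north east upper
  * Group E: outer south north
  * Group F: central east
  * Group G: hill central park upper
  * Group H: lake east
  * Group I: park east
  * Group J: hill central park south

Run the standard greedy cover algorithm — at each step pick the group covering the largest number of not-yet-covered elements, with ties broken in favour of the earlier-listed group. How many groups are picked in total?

Greedy: pick C (covers 4 new) → pick D (covers 3 new) → pick E (covers 2 new) → pick H (covers 1 new). Total picks: 4.

4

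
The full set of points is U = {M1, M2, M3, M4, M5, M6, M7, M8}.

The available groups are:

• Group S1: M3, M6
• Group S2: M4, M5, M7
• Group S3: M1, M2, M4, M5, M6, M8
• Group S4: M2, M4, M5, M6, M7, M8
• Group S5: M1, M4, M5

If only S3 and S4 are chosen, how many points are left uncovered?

Union of S3, S4 = {M1, M2, M4, M5, M6, M7, M8}.
Not covered: M3 — 1 point.

1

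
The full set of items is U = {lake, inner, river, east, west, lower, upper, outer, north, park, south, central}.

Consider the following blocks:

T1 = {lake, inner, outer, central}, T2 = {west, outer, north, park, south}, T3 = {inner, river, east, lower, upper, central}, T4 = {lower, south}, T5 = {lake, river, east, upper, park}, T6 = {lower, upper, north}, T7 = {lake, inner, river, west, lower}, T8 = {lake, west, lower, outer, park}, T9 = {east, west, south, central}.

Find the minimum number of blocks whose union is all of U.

Take {T2, T3, T5}. Their union is {lake, inner, river, east, west, lower, upper, outer, north, park, south, central}, which is all 12 items.
No 2 of the 9 blocks cover everything (all 36 combinations miss at least one item), so 3 is optimal.

3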